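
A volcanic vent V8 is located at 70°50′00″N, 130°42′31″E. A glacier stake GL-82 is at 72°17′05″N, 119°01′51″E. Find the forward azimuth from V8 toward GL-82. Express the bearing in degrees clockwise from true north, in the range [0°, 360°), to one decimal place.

296.9°

V8: φ = +70.83333°, λ = +130.70861°
GL-82: φ = +72.28472°, λ = +119.03083°
Δλ = -11.6778°
y = sin Δλ · cos φ₂ = -0.061590
x = cos φ₁ sin φ₂ − sin φ₁ cos φ₂ cos Δλ = 0.031278
θ = atan2(y, x) = -63.0766° → 296.9234° (mod 360°)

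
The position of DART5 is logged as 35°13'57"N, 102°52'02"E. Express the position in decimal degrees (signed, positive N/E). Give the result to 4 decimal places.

lat: 35.2325° N → +35.2325°
lon: 102.8672° E → +102.8672°

+35.2325°, +102.8672°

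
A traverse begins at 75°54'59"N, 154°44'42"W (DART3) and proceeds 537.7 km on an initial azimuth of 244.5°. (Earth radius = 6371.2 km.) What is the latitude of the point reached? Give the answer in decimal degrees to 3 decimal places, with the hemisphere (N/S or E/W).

DART3: φ = +75.91639°, λ = -154.74500°
δ = d/R = 537.7/6371.2 = 0.084395 rad
φ₂ = arcsin(sin φ₁ cos δ + cos φ₁ sin δ cos θ)
   = arcsin(0.96994·0.99644 + 0.24334·0.08430·-0.43051) = 73.26738°
λ₂ = λ₁ + atan2(sin θ sin δ cos φ₁, cos δ − sin φ₁ sin φ₂) = -170.06833°

73.267°N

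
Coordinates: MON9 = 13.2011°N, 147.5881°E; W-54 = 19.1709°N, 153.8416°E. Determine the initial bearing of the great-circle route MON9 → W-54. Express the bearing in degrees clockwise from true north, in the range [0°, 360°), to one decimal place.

Δλ = 6.2535°
y = sin Δλ · cos φ₂ = 0.102887
x = cos φ₁ sin φ₂ − sin φ₁ cos φ₂ cos Δλ = 0.105288
θ = atan2(y, x) = 44.3392° → 44.3392° (mod 360°)

44.3°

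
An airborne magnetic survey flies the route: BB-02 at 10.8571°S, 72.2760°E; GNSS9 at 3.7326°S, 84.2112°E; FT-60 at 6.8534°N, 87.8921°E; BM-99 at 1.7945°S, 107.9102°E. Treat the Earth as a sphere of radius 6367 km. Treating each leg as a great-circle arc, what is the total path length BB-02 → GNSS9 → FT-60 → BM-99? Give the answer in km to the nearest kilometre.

5199 km

BB-02→GNSS9: c = 0.241028 rad, d = 1534.63 km
GNSS9→FT-60: c = 0.195573 rad, d = 1245.22 km
FT-60→BM-99: c = 0.379968 rad, d = 2419.25 km
Total = 1534.63 + 1245.22 + 2419.25 = 5199.09 km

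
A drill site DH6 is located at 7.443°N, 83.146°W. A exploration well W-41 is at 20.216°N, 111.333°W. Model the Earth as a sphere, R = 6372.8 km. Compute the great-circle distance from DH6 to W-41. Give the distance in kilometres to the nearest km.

Δφ = 12.7730°,  Δλ = -28.1870°
a = sin²(Δφ/2) + cos φ₁ cos φ₂ sin²(Δλ/2) = 0.067546
c = 2·arcsin(√a) = 0.525830 rad = 30.1279°
d = R·c = 6372.8 × 0.525830 = 3351.0 km

3351 km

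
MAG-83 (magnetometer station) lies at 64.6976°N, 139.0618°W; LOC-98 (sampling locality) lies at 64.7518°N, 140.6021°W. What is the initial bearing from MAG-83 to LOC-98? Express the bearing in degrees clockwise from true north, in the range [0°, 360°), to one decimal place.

Δλ = -1.5403°
y = sin Δλ · cos φ₂ = -0.011465
x = cos φ₁ sin φ₂ − sin φ₁ cos φ₂ cos Δλ = 0.001085
θ = atan2(y, x) = -84.5926° → 275.4074° (mod 360°)

275.4°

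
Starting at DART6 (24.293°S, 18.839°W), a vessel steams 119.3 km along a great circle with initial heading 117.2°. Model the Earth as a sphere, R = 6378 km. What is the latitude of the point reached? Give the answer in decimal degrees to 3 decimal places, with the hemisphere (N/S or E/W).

δ = d/R = 119.3/6378 = 0.018705 rad
φ₂ = arcsin(sin φ₁ cos δ + cos φ₁ sin δ cos θ)
   = arcsin(-0.41140·0.99983 + 0.91145·0.01870·-0.45710) = -24.77926°
λ₂ = λ₁ + atan2(sin θ sin δ cos φ₁, cos δ − sin φ₁ sin φ₂) = -17.78914°

24.779°S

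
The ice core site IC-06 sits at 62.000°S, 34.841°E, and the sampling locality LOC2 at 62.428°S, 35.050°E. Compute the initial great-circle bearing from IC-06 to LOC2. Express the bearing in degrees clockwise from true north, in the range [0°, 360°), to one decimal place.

Δλ = 0.2090°
y = sin Δλ · cos φ₂ = 0.001688
x = cos φ₁ sin φ₂ − sin φ₁ cos φ₂ cos Δλ = -0.007473
θ = atan2(y, x) = 167.2682° → 167.2682° (mod 360°)

167.3°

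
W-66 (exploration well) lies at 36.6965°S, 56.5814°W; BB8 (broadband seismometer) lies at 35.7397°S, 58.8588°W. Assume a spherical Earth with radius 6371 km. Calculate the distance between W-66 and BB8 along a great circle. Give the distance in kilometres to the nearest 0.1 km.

Δφ = 0.9568°,  Δλ = -2.2774°
a = sin²(Δφ/2) + cos φ₁ cos φ₂ sin²(Δλ/2) = 0.000327
c = 2·arcsin(√a) = 0.036154 rad = 2.0715°
d = R·c = 6371 × 0.036154 = 230.3 km

230.3 km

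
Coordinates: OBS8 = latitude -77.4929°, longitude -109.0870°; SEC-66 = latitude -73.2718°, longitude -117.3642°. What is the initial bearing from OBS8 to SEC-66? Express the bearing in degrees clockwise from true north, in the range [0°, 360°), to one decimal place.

329.6°

Δλ = -8.2772°
y = sin Δλ · cos φ₂ = -0.041437
x = cos φ₁ sin φ₂ − sin φ₁ cos φ₂ cos Δλ = 0.070678
θ = atan2(y, x) = -30.3821° → 329.6179° (mod 360°)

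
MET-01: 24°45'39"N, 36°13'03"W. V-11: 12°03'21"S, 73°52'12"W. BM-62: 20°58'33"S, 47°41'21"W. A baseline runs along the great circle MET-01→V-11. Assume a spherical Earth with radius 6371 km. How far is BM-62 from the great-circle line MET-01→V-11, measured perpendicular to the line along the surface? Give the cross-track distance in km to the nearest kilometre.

MET-01: φ = +24.76083°, λ = -36.21750°
V-11: φ = -12.05583°, λ = -73.87000°
BM-62: φ = -20.97583°, λ = -47.68917°
δ₁₃ = central angle MET-01→BM-62 = 0.821643 rad  (haversine)
θ₁₃ = bearing MET-01→BM-62 = 194.691°,  θ₁₂ = bearing MET-01→V-11 = 229.294°
dₓₜ = R·arcsin(sin δ₁₃ · sin(θ₁₃ − θ₁₂)) = 6371·arcsin(0.73227·sin(-34.603°)) = -2732.362 km
|dₓₜ| = 2732.362 km

2732 km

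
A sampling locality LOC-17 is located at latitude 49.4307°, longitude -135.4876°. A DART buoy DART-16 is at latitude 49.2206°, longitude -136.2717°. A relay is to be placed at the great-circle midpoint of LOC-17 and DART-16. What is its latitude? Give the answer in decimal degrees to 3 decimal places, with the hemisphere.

Bx = cos φ₂ cos Δλ = 0.653087,  By = cos φ₂ sin Δλ = -0.008938
φₘ = atan2(sin φ₁ + sin φ₂, √((cos φ₁ + Bx)² + By²)) = 49.32631°
λₘ = λ₁ + atan2(By, cos φ₁ + Bx) = -135.88049°

49.326°N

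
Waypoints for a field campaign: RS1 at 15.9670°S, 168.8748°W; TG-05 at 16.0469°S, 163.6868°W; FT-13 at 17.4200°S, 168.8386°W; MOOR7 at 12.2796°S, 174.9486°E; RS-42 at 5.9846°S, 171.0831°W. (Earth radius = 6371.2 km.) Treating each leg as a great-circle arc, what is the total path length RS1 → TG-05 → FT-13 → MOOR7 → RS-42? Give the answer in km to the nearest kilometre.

RS1→TG-05: c = 0.087046 rad, d = 554.59 km
TG-05→FT-13: c = 0.089376 rad, d = 569.43 km
FT-13→MOOR7: c = 0.287691 rad, d = 1832.94 km
MOOR7→RS-42: c = 0.264459 rad, d = 1684.92 km
Total = 554.59 + 569.43 + 1832.94 + 1684.92 = 4641.88 km

4642 km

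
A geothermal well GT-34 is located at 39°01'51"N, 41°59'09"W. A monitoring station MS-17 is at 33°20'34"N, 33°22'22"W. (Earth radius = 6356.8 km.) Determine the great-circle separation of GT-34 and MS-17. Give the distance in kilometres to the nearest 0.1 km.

GT-34: φ = +39.03083°, λ = -41.98583°
MS-17: φ = +33.34278°, λ = -33.37278°
Δφ = -5.6881°,  Δλ = 8.6131°
a = sin²(Δφ/2) + cos φ₁ cos φ₂ sin²(Δλ/2) = 0.006121
c = 2·arcsin(√a) = 0.156636 rad = 8.9746°
d = R·c = 6356.8 × 0.156636 = 995.7 km

995.7 km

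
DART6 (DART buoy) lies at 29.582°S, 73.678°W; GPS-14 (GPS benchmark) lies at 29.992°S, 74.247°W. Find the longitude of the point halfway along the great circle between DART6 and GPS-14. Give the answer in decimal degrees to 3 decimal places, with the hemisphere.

73.962°W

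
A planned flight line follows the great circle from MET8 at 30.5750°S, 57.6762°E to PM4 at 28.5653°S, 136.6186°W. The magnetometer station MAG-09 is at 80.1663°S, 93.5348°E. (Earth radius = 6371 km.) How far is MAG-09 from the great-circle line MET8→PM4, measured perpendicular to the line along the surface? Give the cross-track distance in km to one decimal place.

616.1 km

δ₁₃ = central angle MET8→MAG-09 = 0.901587 rad  (haversine)
θ₁₃ = bearing MET8→MAG-09 = 172.671°,  θ₁₂ = bearing MET8→PM4 = 165.600°
dₓₜ = R·arcsin(sin δ₁₃ · sin(θ₁₃ − θ₁₂)) = 6371·arcsin(0.78431·sin(7.071°)) = 616.110 km
|dₓₜ| = 616.110 km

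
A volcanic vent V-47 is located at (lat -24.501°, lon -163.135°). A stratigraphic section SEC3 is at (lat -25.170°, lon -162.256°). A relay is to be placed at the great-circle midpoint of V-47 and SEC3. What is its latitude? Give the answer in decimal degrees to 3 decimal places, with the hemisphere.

24.836°S

Bx = cos φ₂ cos Δλ = 0.904943,  By = cos φ₂ sin Δλ = 0.013884
φₘ = atan2(sin φ₁ + sin φ₂, √((cos φ₁ + Bx)² + By²)) = -24.83614°
λₘ = λ₁ + atan2(By, cos φ₁ + Bx) = -162.69669°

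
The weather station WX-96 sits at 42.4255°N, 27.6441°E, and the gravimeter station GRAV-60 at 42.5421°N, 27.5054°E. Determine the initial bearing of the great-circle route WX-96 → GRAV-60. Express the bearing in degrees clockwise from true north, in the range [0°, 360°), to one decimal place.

Δλ = -0.1387°
y = sin Δλ · cos φ₂ = -0.001784
x = cos φ₁ sin φ₂ − sin φ₁ cos φ₂ cos Δλ = 0.002037
θ = atan2(y, x) = -41.2119° → 318.7881° (mod 360°)

318.8°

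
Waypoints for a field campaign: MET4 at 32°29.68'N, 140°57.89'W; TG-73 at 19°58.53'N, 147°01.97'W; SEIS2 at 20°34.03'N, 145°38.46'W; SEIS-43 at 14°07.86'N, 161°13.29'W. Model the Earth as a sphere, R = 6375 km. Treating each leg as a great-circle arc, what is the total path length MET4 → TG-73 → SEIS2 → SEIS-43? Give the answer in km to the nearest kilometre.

3479 km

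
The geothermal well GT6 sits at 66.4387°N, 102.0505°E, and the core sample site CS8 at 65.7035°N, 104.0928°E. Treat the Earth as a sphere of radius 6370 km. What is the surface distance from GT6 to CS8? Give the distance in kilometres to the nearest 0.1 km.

123.1 km

Δφ = -0.7352°,  Δλ = 2.0423°
a = sin²(Δφ/2) + cos φ₁ cos φ₂ sin²(Δλ/2) = 0.000093
c = 2·arcsin(√a) = 0.019329 rad = 1.1075°
d = R·c = 6370 × 0.019329 = 123.1 km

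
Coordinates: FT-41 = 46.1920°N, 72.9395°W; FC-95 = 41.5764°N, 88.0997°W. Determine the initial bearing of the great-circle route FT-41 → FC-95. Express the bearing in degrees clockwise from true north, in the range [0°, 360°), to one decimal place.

252.5°

Δλ = -15.1602°
y = sin Δλ · cos φ₂ = -0.195635
x = cos φ₁ sin φ₂ − sin φ₁ cos φ₂ cos Δλ = -0.061682
θ = atan2(y, x) = -107.4998° → 252.5002° (mod 360°)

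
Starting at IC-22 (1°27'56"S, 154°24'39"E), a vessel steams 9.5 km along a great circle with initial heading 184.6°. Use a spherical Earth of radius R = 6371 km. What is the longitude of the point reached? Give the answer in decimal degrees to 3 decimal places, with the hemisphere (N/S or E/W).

IC-22: φ = -1.46556°, λ = +154.41083°
δ = d/R = 9.5/6371 = 0.001491 rad
φ₂ = arcsin(sin φ₁ cos δ + cos φ₁ sin δ cos θ)
   = arcsin(-0.02558·1.00000 + 0.99967·0.00149·-0.99678) = -1.55072°
λ₂ = λ₁ + atan2(sin θ sin δ cos φ₁, cos δ − sin φ₁ sin φ₂) = 154.40398°

154.404°E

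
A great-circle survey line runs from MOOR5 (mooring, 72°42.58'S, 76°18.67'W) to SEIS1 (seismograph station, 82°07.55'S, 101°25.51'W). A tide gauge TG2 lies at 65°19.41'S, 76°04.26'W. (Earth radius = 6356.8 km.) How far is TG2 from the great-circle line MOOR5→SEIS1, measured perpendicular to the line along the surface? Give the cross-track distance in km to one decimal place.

MOOR5: φ = -72.70967°, λ = -76.31117°
SEIS1: φ = -82.12583°, λ = -101.42517°
TG2: φ = -65.32350°, λ = -76.07100°
δ₁₃ = central angle MOOR5→TG2 = 0.128921 rad  (haversine)
θ₁₃ = bearing MOOR5→TG2 = 0.780°,  θ₁₂ = bearing MOOR5→SEIS1 = 198.285°
dₓₜ = R·arcsin(sin δ₁₃ · sin(θ₁₃ − θ₁₂)) = 6356.8·arcsin(0.12856·sin(-197.505°)) = 245.882 km
|dₓₜ| = 245.882 km

245.9 km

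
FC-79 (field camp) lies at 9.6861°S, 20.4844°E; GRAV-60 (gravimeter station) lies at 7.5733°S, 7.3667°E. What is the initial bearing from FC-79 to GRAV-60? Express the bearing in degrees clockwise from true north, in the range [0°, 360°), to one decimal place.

Δλ = -13.1177°
y = sin Δλ · cos φ₂ = -0.224972
x = cos φ₁ sin φ₂ − sin φ₁ cos φ₂ cos Δλ = 0.032515
θ = atan2(y, x) = -81.7761° → 278.2239° (mod 360°)

278.2°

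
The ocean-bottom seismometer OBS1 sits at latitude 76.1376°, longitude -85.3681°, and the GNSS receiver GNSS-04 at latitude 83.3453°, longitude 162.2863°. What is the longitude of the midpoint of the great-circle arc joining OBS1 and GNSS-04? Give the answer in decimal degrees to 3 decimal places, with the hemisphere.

Bx = cos φ₂ cos Δλ = -0.044059,  By = cos φ₂ sin Δλ = -0.107183
φₘ = atan2(sin φ₁ + sin φ₂, √((cos φ₁ + Bx)² + By²)) = 83.52312°
λₘ = λ₁ + atan2(By, cos φ₁ + Bx) = -114.09798°

114.098°W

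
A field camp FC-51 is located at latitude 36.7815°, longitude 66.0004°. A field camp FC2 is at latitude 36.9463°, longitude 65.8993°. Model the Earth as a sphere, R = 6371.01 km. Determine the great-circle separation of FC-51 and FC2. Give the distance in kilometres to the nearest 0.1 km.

20.4 km

Δφ = 0.1648°,  Δλ = -0.1011°
a = sin²(Δφ/2) + cos φ₁ cos φ₂ sin²(Δλ/2) = 0.000003
c = 2·arcsin(√a) = 0.003204 rad = 0.1836°
d = R·c = 6371.01 × 0.003204 = 20.4 km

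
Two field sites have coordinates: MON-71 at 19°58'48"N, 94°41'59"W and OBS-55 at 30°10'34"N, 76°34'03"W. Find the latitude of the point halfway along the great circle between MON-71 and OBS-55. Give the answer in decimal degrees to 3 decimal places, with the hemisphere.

MON-71: φ = +19.98000°, λ = -94.69972°
OBS-55: φ = +30.17611°, λ = -76.56750°
Bx = cos φ₂ cos Δλ = 0.821555,  By = cos φ₂ sin Δλ = 0.269037
φₘ = atan2(sin φ₁ + sin φ₂, √((cos φ₁ + Bx)² + By²)) = 25.35519°
λₘ = λ₁ + atan2(By, cos φ₁ + Bx) = -86.01530°

25.355°N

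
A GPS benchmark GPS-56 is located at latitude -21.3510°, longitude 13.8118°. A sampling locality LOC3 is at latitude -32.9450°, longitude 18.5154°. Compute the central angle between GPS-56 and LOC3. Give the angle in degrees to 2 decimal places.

12.32°

Δφ = -11.5940°,  Δλ = 4.7036°
a = sin²(Δφ/2) + cos φ₁ cos φ₂ sin²(Δλ/2) = 0.011518
c = 2·arcsin(√a) = 0.215058 rad = 12.3219°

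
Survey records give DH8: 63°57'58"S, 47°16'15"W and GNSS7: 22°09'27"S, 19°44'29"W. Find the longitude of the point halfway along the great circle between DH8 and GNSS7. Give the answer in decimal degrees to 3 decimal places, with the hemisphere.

28.509°W

DH8: φ = -63.96611°, λ = -47.27083°
GNSS7: φ = -22.15750°, λ = -19.74139°
Bx = cos φ₂ cos Δλ = 0.821286,  By = cos φ₂ sin Δλ = 0.428071
φₘ = atan2(sin φ₁ + sin φ₂, √((cos φ₁ + Bx)² + By²)) = -43.78637°
λₘ = λ₁ + atan2(By, cos φ₁ + Bx) = -28.50883°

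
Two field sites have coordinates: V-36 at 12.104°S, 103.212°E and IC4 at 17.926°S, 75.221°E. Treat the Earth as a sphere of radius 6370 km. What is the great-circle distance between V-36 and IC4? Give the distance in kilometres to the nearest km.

3071 km

Δφ = -5.8220°,  Δλ = -27.9910°
a = sin²(Δφ/2) + cos φ₁ cos φ₂ sin²(Δλ/2) = 0.056992
c = 2·arcsin(√a) = 0.482115 rad = 27.6232°
d = R·c = 6370 × 0.482115 = 3071.1 km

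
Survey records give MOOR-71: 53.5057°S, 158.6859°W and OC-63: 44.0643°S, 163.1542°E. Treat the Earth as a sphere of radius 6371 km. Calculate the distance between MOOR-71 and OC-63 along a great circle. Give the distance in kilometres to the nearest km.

Δφ = 9.4414°,  Δλ = -38.1599°
a = sin²(Δφ/2) + cos φ₁ cos φ₂ sin²(Δλ/2) = 0.052439
c = 2·arcsin(√a) = 0.462089 rad = 26.4758°
d = R·c = 6371 × 0.462089 = 2944.0 km

2944 km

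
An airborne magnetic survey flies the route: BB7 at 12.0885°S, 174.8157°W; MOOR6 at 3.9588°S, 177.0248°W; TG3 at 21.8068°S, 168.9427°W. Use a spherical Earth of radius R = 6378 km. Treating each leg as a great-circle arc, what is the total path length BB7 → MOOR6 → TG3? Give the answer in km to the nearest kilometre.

3107 km

BB7→MOOR6: c = 0.146928 rad, d = 937.11 km
MOOR6→TG3: c = 0.340244 rad, d = 2170.07 km
Total = 937.11 + 2170.07 = 3107.18 km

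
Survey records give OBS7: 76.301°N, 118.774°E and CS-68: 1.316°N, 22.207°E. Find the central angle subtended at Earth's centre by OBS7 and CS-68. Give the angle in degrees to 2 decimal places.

Δφ = -74.9850°,  Δλ = -96.5670°
a = sin²(Δφ/2) + cos φ₁ cos φ₂ sin²(Δλ/2) = 0.502382
c = 2·arcsin(√a) = 1.575560 rad = 90.2729°

90.27°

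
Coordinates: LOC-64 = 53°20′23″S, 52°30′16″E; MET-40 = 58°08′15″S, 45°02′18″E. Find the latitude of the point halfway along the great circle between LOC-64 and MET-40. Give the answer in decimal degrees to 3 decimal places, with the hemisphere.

LOC-64: φ = -53.33972°, λ = +52.50444°
MET-40: φ = -58.13750°, λ = +45.03833°
Bx = cos φ₂ cos Δλ = 0.523407,  By = cos φ₂ sin Δλ = -0.068593
φₘ = atan2(sin φ₁ + sin φ₂, √((cos φ₁ + Bx)² + By²)) = -55.79500°
λₘ = λ₁ + atan2(By, cos φ₁ + Bx) = 49.00130°

55.795°S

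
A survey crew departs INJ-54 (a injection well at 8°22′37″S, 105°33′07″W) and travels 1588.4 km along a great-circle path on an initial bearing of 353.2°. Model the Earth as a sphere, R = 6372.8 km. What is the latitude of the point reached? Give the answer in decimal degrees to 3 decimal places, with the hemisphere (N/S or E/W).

INJ-54: φ = -8.37694°, λ = -105.55194°
δ = d/R = 1588.4/6372.8 = 0.249247 rad
φ₂ = arcsin(sin φ₁ cos δ + cos φ₁ sin δ cos θ)
   = arcsin(-0.14568·0.96910 + 0.98933·0.24667·0.99297) = 5.80497°
λ₂ = λ₁ + atan2(sin θ sin δ cos φ₁, cos δ − sin φ₁ sin φ₂) = -107.23426°

5.805°N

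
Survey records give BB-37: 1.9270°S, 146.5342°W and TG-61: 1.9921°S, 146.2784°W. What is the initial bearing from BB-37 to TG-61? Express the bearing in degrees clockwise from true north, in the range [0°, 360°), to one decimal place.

104.3°

Δλ = 0.2558°
y = sin Δλ · cos φ₂ = 0.004462
x = cos φ₁ sin φ₂ − sin φ₁ cos φ₂ cos Δλ = -0.001137
θ = atan2(y, x) = 104.2908° → 104.2908° (mod 360°)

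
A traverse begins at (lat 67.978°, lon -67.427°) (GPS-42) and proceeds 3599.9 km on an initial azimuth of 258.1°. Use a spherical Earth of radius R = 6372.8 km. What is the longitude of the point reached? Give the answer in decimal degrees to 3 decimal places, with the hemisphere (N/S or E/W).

118.768°W

δ = d/R = 3599.9/6372.8 = 0.564885 rad
φ₂ = arcsin(sin φ₁ cos δ + cos φ₁ sin δ cos θ)
   = arcsin(0.92704·0.84465 + 0.37496·0.53532·-0.20620) = 47.87081°
λ₂ = λ₁ + atan2(sin θ sin δ cos φ₁, cos δ − sin φ₁ sin φ₂) = -118.76772°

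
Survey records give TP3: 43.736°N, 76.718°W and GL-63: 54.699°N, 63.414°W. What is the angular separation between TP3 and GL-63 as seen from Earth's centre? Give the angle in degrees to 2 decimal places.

Δφ = 10.9630°,  Δλ = 13.3040°
a = sin²(Δφ/2) + cos φ₁ cos φ₂ sin²(Δλ/2) = 0.014728
c = 2·arcsin(√a) = 0.243314 rad = 13.9409°

13.94°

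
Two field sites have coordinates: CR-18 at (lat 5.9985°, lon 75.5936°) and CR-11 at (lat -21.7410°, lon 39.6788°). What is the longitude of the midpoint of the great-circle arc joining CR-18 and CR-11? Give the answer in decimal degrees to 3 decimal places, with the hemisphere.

Bx = cos φ₂ cos Δλ = 0.752281,  By = cos φ₂ sin Δλ = -0.544857
φₘ = atan2(sin φ₁ + sin φ₂, √((cos φ₁ + Bx)² + By²)) = -8.26839°
λₘ = λ₁ + atan2(By, cos φ₁ + Bx) = 58.27006°

58.270°E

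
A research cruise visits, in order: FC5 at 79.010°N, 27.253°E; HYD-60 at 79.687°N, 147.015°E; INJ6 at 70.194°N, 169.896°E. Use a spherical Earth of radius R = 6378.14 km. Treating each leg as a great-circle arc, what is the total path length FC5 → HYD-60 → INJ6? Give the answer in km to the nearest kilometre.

FC5→HYD-60: c = 0.321192 rad, d = 2048.61 km
HYD-60→INJ6: c = 0.192481 rad, d = 1227.67 km
Total = 2048.61 + 1227.67 = 3276.28 km

3276 km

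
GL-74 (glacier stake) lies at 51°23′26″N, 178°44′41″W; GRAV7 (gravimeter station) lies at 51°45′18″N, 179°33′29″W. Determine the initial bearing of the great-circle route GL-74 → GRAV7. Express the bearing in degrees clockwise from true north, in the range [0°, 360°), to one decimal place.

GL-74: φ = +51.39056°, λ = -178.74472°
GRAV7: φ = +51.75500°, λ = -179.55806°
Δλ = -0.8133°
y = sin Δλ · cos φ₂ = -0.008787
x = cos φ₁ sin φ₂ − sin φ₁ cos φ₂ cos Δλ = 0.006409
θ = atan2(y, x) = -53.8920° → 306.1080° (mod 360°)

306.1°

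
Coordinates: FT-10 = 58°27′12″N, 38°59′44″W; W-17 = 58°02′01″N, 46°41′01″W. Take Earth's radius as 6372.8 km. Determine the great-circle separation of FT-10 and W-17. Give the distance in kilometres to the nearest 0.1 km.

FT-10: φ = +58.45333°, λ = -38.99556°
W-17: φ = +58.03361°, λ = -46.68361°
Δφ = -0.4197°,  Δλ = -7.6881°
a = sin²(Δφ/2) + cos φ₁ cos φ₂ sin²(Δλ/2) = 0.001258
c = 2·arcsin(√a) = 0.070961 rad = 4.0658°
d = R·c = 6372.8 × 0.070961 = 452.2 km

452.2 km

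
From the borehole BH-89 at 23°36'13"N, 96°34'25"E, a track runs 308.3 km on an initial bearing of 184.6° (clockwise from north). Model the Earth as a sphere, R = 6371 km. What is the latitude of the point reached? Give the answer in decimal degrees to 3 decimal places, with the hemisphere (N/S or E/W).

20.840°N

BH-89: φ = +23.60361°, λ = +96.57361°
δ = d/R = 308.3/6371 = 0.048391 rad
φ₂ = arcsin(sin φ₁ cos δ + cos φ₁ sin δ cos θ)
   = arcsin(0.40041·0.99883 + 0.91634·0.04837·-0.99678) = 20.83976°
λ₂ = λ₁ + atan2(sin θ sin δ cos φ₁, cos δ − sin φ₁ sin φ₂) = 96.33578°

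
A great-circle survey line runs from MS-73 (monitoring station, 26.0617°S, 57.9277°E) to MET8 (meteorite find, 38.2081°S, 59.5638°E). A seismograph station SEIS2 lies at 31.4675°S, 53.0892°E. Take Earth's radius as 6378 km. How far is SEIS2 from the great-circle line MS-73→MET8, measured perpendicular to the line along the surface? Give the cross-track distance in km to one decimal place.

δ₁₃ = central angle MS-73→SEIS2 = 0.119889 rad  (haversine)
θ₁₃ = bearing MS-73→SEIS2 = 216.979°,  θ₁₂ = bearing MS-73→MET8 = 173.918°
dₓₜ = R·arcsin(sin δ₁₃ · sin(θ₁₃ − θ₁₂)) = 6378·arcsin(0.11960·sin(43.061°)) = 521.416 km
|dₓₜ| = 521.416 km

521.4 km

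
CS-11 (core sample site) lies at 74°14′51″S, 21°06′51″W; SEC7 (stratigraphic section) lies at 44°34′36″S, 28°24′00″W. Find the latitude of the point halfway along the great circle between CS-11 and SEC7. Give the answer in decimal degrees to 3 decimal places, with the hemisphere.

59.453°S

CS-11: φ = -74.24750°, λ = -21.11417°
SEC7: φ = -44.57667°, λ = -28.40000°
Bx = cos φ₂ cos Δλ = 0.706561,  By = cos φ₂ sin Δλ = -0.090335
φₘ = atan2(sin φ₁ + sin φ₂, √((cos φ₁ + Bx)² + By²)) = -59.45262°
λₘ = λ₁ + atan2(By, cos φ₁ + Bx) = -26.39120°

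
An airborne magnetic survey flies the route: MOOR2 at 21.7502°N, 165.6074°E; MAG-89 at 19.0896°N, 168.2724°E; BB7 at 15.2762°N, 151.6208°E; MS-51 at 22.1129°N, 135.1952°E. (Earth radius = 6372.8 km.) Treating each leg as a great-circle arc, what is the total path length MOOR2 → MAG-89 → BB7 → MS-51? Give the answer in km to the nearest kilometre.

4113 km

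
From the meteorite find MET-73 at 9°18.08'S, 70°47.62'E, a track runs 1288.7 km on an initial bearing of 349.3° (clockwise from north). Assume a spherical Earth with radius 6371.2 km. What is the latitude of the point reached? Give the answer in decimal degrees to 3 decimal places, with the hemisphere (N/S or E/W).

2.090°N

MET-73: φ = -9.30133°, λ = +70.79367°
δ = d/R = 1288.7/6371.2 = 0.202270 rad
φ₂ = arcsin(sin φ₁ cos δ + cos φ₁ sin δ cos θ)
   = arcsin(-0.16163·0.97961 + 0.98685·0.20089·0.98261) = 2.09021°
λ₂ = λ₁ + atan2(sin θ sin δ cos φ₁, cos δ − sin φ₁ sin φ₂) = 68.65466°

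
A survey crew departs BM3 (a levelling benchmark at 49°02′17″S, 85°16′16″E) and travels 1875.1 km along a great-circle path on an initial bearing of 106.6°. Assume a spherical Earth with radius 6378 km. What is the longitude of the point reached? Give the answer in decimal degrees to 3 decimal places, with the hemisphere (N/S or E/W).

BM3: φ = -49.03806°, λ = +85.27111°
δ = d/R = 1875.1/6378 = 0.293995 rad
φ₂ = arcsin(sin φ₁ cos δ + cos φ₁ sin δ cos θ)
   = arcsin(-0.75515·0.95709 + 0.65556·0.28978·-0.28569) = -50.98816°
λ₂ = λ₁ + atan2(sin θ sin δ cos φ₁, cos δ − sin φ₁ sin φ₂) = 111.44894°

111.449°E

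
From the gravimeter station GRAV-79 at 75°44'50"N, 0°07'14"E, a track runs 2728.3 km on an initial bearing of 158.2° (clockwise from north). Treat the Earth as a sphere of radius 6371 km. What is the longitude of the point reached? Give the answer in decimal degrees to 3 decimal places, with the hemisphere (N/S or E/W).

GRAV-79: φ = +75.74722°, λ = +0.12056°
δ = d/R = 2728.3/6371 = 0.428237 rad
φ₂ = arcsin(sin φ₁ cos δ + cos φ₁ sin δ cos θ)
   = arcsin(0.96922·0.90970 + 0.24620·0.41527·-0.92849) = 51.88469°
λ₂ = λ₁ + atan2(sin θ sin δ cos φ₁, cos δ − sin φ₁ sin φ₂) = 14.58902°

14.589°E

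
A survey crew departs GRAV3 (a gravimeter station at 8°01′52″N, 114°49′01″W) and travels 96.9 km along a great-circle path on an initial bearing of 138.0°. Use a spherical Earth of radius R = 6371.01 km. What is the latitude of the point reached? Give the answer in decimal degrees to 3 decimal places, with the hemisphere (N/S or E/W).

7.383°N

GRAV3: φ = +8.03111°, λ = -114.81694°
δ = d/R = 96.9/6371.01 = 0.015210 rad
φ₂ = arcsin(sin φ₁ cos δ + cos φ₁ sin δ cos θ)
   = arcsin(0.13971·0.99988 + 0.99019·0.01521·-0.74314) = 7.38310°
λ₂ = λ₁ + atan2(sin θ sin δ cos φ₁, cos δ − sin φ₁ sin φ₂) = -114.22897°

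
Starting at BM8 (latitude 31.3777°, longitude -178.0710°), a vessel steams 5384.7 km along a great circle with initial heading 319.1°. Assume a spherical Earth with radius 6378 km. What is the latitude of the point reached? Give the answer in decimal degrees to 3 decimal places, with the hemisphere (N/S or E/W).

δ = d/R = 5384.7/6378 = 0.844262 rad
φ₂ = arcsin(sin φ₁ cos δ + cos φ₁ sin δ cos θ)
   = arcsin(0.52068·0.66428 + 0.85375·0.74748·0.75585) = 55.91797°
λ₂ = λ₁ + atan2(sin θ sin δ cos φ₁, cos δ − sin φ₁ sin φ₂) = 121.07894°

55.918°N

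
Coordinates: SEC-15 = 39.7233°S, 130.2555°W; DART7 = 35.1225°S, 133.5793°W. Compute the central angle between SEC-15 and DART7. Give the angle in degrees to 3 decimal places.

5.303°

Δφ = 4.6008°,  Δλ = -3.3238°
a = sin²(Δφ/2) + cos φ₁ cos φ₂ sin²(Δλ/2) = 0.002140
c = 2·arcsin(√a) = 0.092559 rad = 5.3032°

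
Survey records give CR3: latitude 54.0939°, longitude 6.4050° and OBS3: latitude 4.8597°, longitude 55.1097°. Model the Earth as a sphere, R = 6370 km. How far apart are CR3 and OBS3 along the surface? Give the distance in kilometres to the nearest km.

Δφ = -49.2342°,  Δλ = 48.7047°
a = sin²(Δφ/2) + cos φ₁ cos φ₂ sin²(Δλ/2) = 0.272873
c = 2·arcsin(√a) = 1.099261 rad = 62.9830°
d = R·c = 6370 × 1.099261 = 7002.3 km

7002 km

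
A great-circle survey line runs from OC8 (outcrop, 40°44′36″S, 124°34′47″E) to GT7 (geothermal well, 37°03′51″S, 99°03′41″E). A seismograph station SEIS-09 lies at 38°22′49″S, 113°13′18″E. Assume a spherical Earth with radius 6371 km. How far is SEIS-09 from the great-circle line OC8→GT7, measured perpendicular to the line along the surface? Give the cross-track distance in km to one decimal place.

160.5 km

OC8: φ = -40.74333°, λ = +124.57972°
GT7: φ = -37.06417°, λ = +99.06139°
SEIS-09: φ = -38.38028°, λ = +113.22167°
δ₁₃ = central angle OC8→SEIS-09 = 0.158164 rad  (haversine)
θ₁₃ = bearing OC8→SEIS-09 = 281.429°,  θ₁₂ = bearing OC8→GT7 = 272.226°
dₓₜ = R·arcsin(sin δ₁₃ · sin(θ₁₃ − θ₁₂)) = 6371·arcsin(0.15751·sin(9.203°)) = 160.508 km
|dₓₜ| = 160.508 km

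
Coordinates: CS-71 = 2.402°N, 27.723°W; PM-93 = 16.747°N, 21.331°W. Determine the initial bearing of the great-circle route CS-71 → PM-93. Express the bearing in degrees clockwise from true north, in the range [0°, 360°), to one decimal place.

23.3°

Δλ = 6.3920°
y = sin Δλ · cos φ₂ = 0.106608
x = cos φ₁ sin φ₂ − sin φ₁ cos φ₂ cos Δλ = 0.248009
θ = atan2(y, x) = 23.2607° → 23.2607° (mod 360°)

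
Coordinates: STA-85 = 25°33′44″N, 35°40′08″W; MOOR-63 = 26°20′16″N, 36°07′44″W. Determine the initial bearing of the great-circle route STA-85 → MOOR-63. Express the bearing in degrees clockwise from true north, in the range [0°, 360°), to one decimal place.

332.0°

STA-85: φ = +25.56222°, λ = -35.66889°
MOOR-63: φ = +26.33778°, λ = -36.12889°
Δλ = -0.4600°
y = sin Δλ · cos φ₂ = -0.007195
x = cos φ₁ sin φ₂ − sin φ₁ cos φ₂ cos Δλ = 0.013548
θ = atan2(y, x) = -27.9717° → 332.0283° (mod 360°)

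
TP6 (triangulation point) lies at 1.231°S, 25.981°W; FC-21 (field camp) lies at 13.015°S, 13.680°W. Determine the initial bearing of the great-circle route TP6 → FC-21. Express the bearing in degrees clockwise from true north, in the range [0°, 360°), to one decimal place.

134.6°

Δλ = 12.3010°
y = sin Δλ · cos φ₂ = 0.207574
x = cos φ₁ sin φ₂ − sin φ₁ cos φ₂ cos Δλ = -0.204703
θ = atan2(y, x) = 134.6010° → 134.6010° (mod 360°)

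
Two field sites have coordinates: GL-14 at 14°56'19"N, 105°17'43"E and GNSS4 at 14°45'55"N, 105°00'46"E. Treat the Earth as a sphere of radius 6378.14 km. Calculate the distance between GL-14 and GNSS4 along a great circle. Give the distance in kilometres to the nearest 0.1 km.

36.0 km

GL-14: φ = +14.93861°, λ = +105.29528°
GNSS4: φ = +14.76528°, λ = +105.01278°
Δφ = -0.1733°,  Δλ = -0.2825°
a = sin²(Δφ/2) + cos φ₁ cos φ₂ sin²(Δλ/2) = 0.000008
c = 2·arcsin(√a) = 0.005645 rad = 0.3234°
d = R·c = 6378.14 × 0.005645 = 36.0 km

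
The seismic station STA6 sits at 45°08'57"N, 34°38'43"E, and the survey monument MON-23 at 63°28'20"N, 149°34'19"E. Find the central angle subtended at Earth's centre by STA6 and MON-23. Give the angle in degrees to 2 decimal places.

STA6: φ = +45.14917°, λ = +34.64528°
MON-23: φ = +63.47222°, λ = +149.57194°
Δφ = 18.3231°,  Δλ = 114.9267°
a = sin²(Δφ/2) + cos φ₁ cos φ₂ sin²(Δλ/2) = 0.249225
c = 2·arcsin(√a) = 1.045407 rad = 59.8974°

59.90°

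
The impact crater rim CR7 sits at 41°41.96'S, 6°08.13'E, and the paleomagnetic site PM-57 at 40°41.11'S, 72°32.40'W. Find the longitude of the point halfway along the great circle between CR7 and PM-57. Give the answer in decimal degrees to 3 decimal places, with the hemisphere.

33.566°W

CR7: φ = -41.69933°, λ = +6.13550°
PM-57: φ = -40.68517°, λ = -72.54000°
Bx = cos φ₂ cos Δλ = 0.148905,  By = cos φ₂ sin Δλ = -0.743540
φₘ = atan2(sin φ₁ + sin φ₂, √((cos φ₁ + Bx)² + By²)) = -48.53192°
λₘ = λ₁ + atan2(By, cos φ₁ + Bx) = -33.56599°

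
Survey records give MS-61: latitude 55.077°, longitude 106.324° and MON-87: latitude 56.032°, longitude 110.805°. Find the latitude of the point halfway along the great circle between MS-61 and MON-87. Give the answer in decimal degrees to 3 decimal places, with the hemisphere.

55.575°N

Bx = cos φ₂ cos Δλ = 0.557022,  By = cos φ₂ sin Δλ = 0.043653
φₘ = atan2(sin φ₁ + sin φ₂, √((cos φ₁ + Bx)² + By²)) = 55.57493°
λₘ = λ₁ + atan2(By, cos φ₁ + Bx) = 108.53726°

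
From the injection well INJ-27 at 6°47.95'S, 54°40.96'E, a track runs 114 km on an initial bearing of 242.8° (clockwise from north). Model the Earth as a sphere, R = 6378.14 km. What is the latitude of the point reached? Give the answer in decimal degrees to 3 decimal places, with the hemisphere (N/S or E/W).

INJ-27: φ = -6.79917°, λ = +54.68267°
δ = d/R = 114/6378.14 = 0.017874 rad
φ₂ = arcsin(sin φ₁ cos δ + cos φ₁ sin δ cos θ)
   = arcsin(-0.11839·0.99984 + 0.99297·0.01787·-0.45710) = -7.26639°
λ₂ = λ₁ + atan2(sin θ sin δ cos φ₁, cos δ − sin φ₁ sin φ₂) = 53.76447°

7.266°S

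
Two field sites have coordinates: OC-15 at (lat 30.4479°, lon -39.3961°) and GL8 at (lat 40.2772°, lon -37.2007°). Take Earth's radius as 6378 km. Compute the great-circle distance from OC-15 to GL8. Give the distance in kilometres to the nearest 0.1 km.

Δφ = 9.8293°,  Δλ = 2.1954°
a = sin²(Δφ/2) + cos φ₁ cos φ₂ sin²(Δλ/2) = 0.007581
c = 2·arcsin(√a) = 0.174359 rad = 9.9900°
d = R·c = 6378 × 0.174359 = 1112.1 km

1112.1 km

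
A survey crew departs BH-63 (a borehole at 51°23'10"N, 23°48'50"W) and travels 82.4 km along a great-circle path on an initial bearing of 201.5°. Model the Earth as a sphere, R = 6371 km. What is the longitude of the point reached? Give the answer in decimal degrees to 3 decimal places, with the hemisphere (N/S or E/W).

BH-63: φ = +51.38611°, λ = -23.81389°
δ = d/R = 82.4/6371 = 0.012934 rad
φ₂ = arcsin(sin φ₁ cos δ + cos φ₁ sin δ cos θ)
   = arcsin(0.78137·0.99992 + 0.62407·0.01293·-0.93042) = 50.69584°
λ₂ = λ₁ + atan2(sin θ sin δ cos φ₁, cos δ − sin φ₁ sin φ₂) = -24.24264°

24.243°W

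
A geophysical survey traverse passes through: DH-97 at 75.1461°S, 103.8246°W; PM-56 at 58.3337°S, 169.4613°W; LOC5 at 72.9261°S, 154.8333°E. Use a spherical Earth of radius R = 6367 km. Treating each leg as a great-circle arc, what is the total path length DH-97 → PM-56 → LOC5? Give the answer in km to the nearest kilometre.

5415 km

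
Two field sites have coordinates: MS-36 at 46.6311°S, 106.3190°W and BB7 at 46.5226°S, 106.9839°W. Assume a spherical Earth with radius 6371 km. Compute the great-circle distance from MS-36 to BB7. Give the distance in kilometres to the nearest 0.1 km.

52.2 km

Δφ = 0.1085°,  Δλ = -0.6649°
a = sin²(Δφ/2) + cos φ₁ cos φ₂ sin²(Δλ/2) = 0.000017
c = 2·arcsin(√a) = 0.008199 rad = 0.4697°
d = R·c = 6371 × 0.008199 = 52.2 km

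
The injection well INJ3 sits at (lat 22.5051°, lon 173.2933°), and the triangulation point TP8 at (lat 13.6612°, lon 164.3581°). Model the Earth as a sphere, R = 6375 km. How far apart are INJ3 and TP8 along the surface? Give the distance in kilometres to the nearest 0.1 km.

Δφ = -8.8439°,  Δλ = -8.9352°
a = sin²(Δφ/2) + cos φ₁ cos φ₂ sin²(Δλ/2) = 0.011392
c = 2·arcsin(√a) = 0.213870 rad = 12.2539°
d = R·c = 6375 × 0.213870 = 1363.4 km

1363.4 km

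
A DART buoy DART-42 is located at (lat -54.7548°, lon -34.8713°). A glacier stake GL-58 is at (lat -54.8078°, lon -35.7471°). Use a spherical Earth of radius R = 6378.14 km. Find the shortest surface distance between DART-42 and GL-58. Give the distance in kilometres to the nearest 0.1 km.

Δφ = -0.0530°,  Δλ = -0.8758°
a = sin²(Δφ/2) + cos φ₁ cos φ₂ sin²(Δλ/2) = 0.000020
c = 2·arcsin(√a) = 0.008864 rad = 0.5078°
d = R·c = 6378.14 × 0.008864 = 56.5 km

56.5 km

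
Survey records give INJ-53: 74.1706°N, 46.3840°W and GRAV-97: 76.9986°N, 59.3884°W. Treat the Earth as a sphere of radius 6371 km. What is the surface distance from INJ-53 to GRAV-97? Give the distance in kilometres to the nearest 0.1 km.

Δφ = 2.8280°,  Δλ = -13.0044°
a = sin²(Δφ/2) + cos φ₁ cos φ₂ sin²(Δλ/2) = 0.001396
c = 2·arcsin(√a) = 0.074740 rad = 4.2823°
d = R·c = 6371 × 0.074740 = 476.2 km

476.2 km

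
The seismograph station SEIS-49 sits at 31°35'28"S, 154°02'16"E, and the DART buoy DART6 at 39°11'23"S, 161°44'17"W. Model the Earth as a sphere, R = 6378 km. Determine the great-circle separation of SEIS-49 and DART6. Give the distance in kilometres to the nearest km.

SEIS-49: φ = -31.59111°, λ = +154.03778°
DART6: φ = -39.18972°, λ = -161.73806°
Δφ = -7.5986°,  Δλ = 44.2242°
a = sin²(Δφ/2) + cos φ₁ cos φ₂ sin²(Δλ/2) = 0.097936
c = 2·arcsin(√a) = 0.636588 rad = 36.4738°
d = R·c = 6378 × 0.636588 = 4060.2 km

4060 km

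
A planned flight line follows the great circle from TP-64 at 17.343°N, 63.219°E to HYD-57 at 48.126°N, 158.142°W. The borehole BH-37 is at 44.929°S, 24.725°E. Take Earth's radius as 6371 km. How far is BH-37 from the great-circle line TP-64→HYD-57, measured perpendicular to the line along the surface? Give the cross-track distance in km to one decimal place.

δ₁₃ = central angle TP-64→BH-37 = 1.246749 rad  (haversine)
θ₁₃ = bearing TP-64→BH-37 = 207.702°,  θ₁₂ = bearing TP-64→HYD-57 = 27.150°
dₓₜ = R·arcsin(sin δ₁₃ · sin(θ₁₃ − θ₁₂)) = 6371·arcsin(0.94795·sin(180.552°)) = -58.158 km
|dₓₜ| = 58.158 km

58.2 km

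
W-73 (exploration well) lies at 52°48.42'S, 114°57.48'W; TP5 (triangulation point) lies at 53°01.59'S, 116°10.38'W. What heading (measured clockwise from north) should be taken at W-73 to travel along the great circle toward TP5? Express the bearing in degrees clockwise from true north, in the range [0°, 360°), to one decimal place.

252.8°

W-73: φ = -52.80700°, λ = -114.95800°
TP5: φ = -53.02650°, λ = -116.17300°
Δλ = -1.2150°
y = sin Δλ · cos φ₂ = -0.012753
x = cos φ₁ sin φ₂ − sin φ₁ cos φ₂ cos Δλ = -0.003939
θ = atan2(y, x) = -107.1629° → 252.8371° (mod 360°)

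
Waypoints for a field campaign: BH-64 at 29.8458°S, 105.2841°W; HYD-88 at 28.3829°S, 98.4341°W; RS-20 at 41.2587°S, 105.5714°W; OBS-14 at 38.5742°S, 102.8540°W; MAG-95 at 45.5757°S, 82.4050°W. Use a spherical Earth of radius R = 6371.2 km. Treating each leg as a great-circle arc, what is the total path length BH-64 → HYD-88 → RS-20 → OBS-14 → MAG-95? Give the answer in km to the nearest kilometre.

4486 km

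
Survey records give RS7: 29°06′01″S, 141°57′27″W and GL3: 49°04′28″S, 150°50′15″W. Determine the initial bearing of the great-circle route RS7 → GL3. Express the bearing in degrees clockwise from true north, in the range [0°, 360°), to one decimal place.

RS7: φ = -29.10028°, λ = -141.95750°
GL3: φ = -49.07444°, λ = -150.83750°
Δλ = -8.8800°
y = sin Δλ · cos φ₂ = -0.101121
x = cos φ₁ sin φ₂ − sin φ₁ cos φ₂ cos Δλ = -0.345415
θ = atan2(y, x) = -163.6824° → 196.3176° (mod 360°)

196.3°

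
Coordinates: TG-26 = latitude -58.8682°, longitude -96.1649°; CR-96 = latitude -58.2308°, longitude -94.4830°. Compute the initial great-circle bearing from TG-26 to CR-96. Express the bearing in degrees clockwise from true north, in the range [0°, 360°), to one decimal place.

54.7°

Δλ = 1.6819°
y = sin Δλ · cos φ₂ = 0.015453
x = cos φ₁ sin φ₂ − sin φ₁ cos φ₂ cos Δλ = 0.010930
θ = atan2(y, x) = 54.7271° → 54.7271° (mod 360°)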